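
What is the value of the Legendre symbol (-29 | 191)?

First reduce: -29 ≡ 162 (mod 191).
Pull out 2: since 191 ≡ 7 (mod 8), (2/191) = +1.
Reciprocity: 81 ≡ 1 and 191 ≡ 3 (mod 4), so (81/191) = +(191/81).
Reduce top mod 81: now compute (29/81).
Reciprocity: 29 ≡ 1 and 81 ≡ 1 (mod 4), so (29/81) = +(81/29).
Reduce top mod 29: now compute (23/29).
Reciprocity: 23 ≡ 3 and 29 ≡ 1 (mod 4), so (23/29) = +(29/23).
Reduce top mod 23: now compute (6/23).
Pull out 2: since 23 ≡ 7 (mod 8), (2/23) = +1.
Reciprocity: 3 ≡ 3 and 23 ≡ 3 (mod 4), so (3/23) = −(23/3).
Reduce top mod 3: now compute (2/3).
Pull out 2: since 3 ≡ 3 (mod 8), (2/3) = -1.
Reached (1/3) = 1. Collecting the sign flips along the way, the symbol is +1.

1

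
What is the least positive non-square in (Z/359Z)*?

7

(2/359) = +1, so 2 is a residue.
(3/359) = +1, so 3 is a residue.
(4/359) = +1, so 4 is a residue.
(5/359) = +1, so 5 is a residue.
(6/359) = +1, so 6 is a residue.
(7/359) = −1, so 7 is the smallest positive non-residue mod 359.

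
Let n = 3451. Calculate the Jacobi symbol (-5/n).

-1

First reduce: -5 ≡ 3446 (mod 3451).
Pull out 2: since 3451 ≡ 3 (mod 8), (2/3451) = -1.
Reciprocity: 1723 ≡ 3 and 3451 ≡ 3 (mod 4), so (1723/3451) = −(3451/1723).
Reduce top mod 1723: now compute (5/1723).
Reciprocity: 5 ≡ 1 and 1723 ≡ 3 (mod 4), so (5/1723) = +(1723/5).
Reduce top mod 5: now compute (3/5).
Reciprocity: 3 ≡ 3 and 5 ≡ 1 (mod 4), so (3/5) = +(5/3).
Reduce top mod 3: now compute (2/3).
Pull out 2: since 3 ≡ 3 (mod 8), (2/3) = -1.
Reached (1/3) = 1. Collecting the sign flips along the way, the symbol is -1.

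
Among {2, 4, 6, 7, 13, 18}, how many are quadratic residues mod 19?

3

(2/19) = -1 → non-residue.
(4/19) = +1 → QR.
(6/19) = +1 → QR.
(7/19) = +1 → QR.
(13/19) = -1 → non-residue.
(18/19) = -1 → non-residue.
Total quadratic residues among the 6: 3.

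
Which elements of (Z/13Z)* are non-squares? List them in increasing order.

Square k = 1,…,6 (k and 13−k give the same square):
1²=1, 2²=4, 3²=9, 4²≡3, 5²≡12, 6²≡10 (mod 13).
The residues are {1, 3, 4, 9, 10, 12}; the non-residues are the remaining 6 nonzero classes.

2 5 6 7 8 11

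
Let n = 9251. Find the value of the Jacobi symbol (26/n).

Pull out 2: since 9251 ≡ 3 (mod 8), (2/9251) = -1.
Reciprocity: 13 ≡ 1 and 9251 ≡ 3 (mod 4), so (13/9251) = +(9251/13).
Reduce top mod 13: now compute (8/13).
Pull out 2^3: since 13 ≡ 5 (mod 8), (2/13) = -1, so (2/13)^3 = -1.
Reached (1/13) = 1. Collecting the sign flips along the way, the symbol is +1.

1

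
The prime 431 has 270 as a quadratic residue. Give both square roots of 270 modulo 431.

113, 318

Since 431 ≡ 3 (mod 4), a square root of 270 is 270^((431+1)/4) = 270^108 mod 431.
Repeated squaring: 270^2≡61, 270^4≡273, 270^8≡397, 270^16≡294, 270^32≡236, 270^64≡97 (mod 431).
270^108 = 270^(64+32+8+4) ≡ 318 (mod 431).
Check: 318² = 101124 ≡ 270 (mod 431). The two roots are 113 and 318.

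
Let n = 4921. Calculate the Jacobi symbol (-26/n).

First reduce: -26 ≡ 4895 (mod 4921).
Reciprocity: 4895 ≡ 3 and 4921 ≡ 1 (mod 4), so (4895/4921) = +(4921/4895).
Reduce top mod 4895: now compute (26/4895).
Pull out 2: since 4895 ≡ 7 (mod 8), (2/4895) = +1.
Reciprocity: 13 ≡ 1 and 4895 ≡ 3 (mod 4), so (13/4895) = +(4895/13).
Reduce top mod 13: now compute (7/13).
Reciprocity: 7 ≡ 3 and 13 ≡ 1 (mod 4), so (7/13) = +(13/7).
Reduce top mod 7: now compute (6/7).
Pull out 2: since 7 ≡ 7 (mod 8), (2/7) = +1.
Reciprocity: 3 ≡ 3 and 7 ≡ 3 (mod 4), so (3/7) = −(7/3).
Reduce top mod 3: now compute (1/3).
Reached (1/3) = 1. Collecting the sign flips along the way, the symbol is -1.

-1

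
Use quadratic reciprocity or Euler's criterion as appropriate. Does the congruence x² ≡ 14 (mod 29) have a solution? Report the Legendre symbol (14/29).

Pull out 2: since 29 ≡ 5 (mod 8), (2/29) = -1.
Reciprocity: 7 ≡ 3 and 29 ≡ 1 (mod 4), so (7/29) = +(29/7).
Reduce top mod 7: now compute (1/7).
Reached (1/7) = 1. Collecting the sign flips along the way, the symbol is -1.

-1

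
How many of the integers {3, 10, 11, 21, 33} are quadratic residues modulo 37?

(3/37) = +1 → QR.
(10/37) = +1 → QR.
(11/37) = +1 → QR.
(21/37) = +1 → QR.
(33/37) = +1 → QR.
Total quadratic residues among the 5: 5.

5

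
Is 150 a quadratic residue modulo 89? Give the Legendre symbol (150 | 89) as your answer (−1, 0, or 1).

First reduce: 150 ≡ 61 (mod 89).
Reciprocity: 61 ≡ 1 and 89 ≡ 1 (mod 4), so (61/89) = +(89/61).
Reduce top mod 61: now compute (28/61).
Pull out 2^2: since 61 ≡ 5 (mod 8), (2/61) = -1, so (2/61)^2 = +1.
Reciprocity: 7 ≡ 3 and 61 ≡ 1 (mod 4), so (7/61) = +(61/7).
Reduce top mod 7: now compute (5/7).
Reciprocity: 5 ≡ 1 and 7 ≡ 3 (mod 4), so (5/7) = +(7/5).
Reduce top mod 5: now compute (2/5).
Pull out 2: since 5 ≡ 5 (mod 8), (2/5) = -1.
Reached (1/5) = 1. Collecting the sign flips along the way, the symbol is -1.

-1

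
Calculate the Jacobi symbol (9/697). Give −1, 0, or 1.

1

Reciprocity: 9 ≡ 1 and 697 ≡ 1 (mod 4), so (9/697) = +(697/9).
Reduce top mod 9: now compute (4/9).
Pull out 2^2: since 9 ≡ 1 (mod 8), (2/9) = +1, so (2/9)^2 = +1.
Reached (1/9) = 1. Collecting the sign flips along the way, the symbol is +1.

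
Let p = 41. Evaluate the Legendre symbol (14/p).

-1

Euler's criterion: (14/41) ≡ 14^20 (mod 41).
14^2 ≡ 32 (mod 41)
14^4 ≡ 40 (mod 41)
14^8 ≡ 1 (mod 41)
14^16 ≡ 1 (mod 41)
14^20 = 14^(16+4) ≡ 40 (mod 41).
Result is 40 ≡ −1, so (14/41) = −1.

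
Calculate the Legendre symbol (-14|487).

First reduce: -14 ≡ 473 (mod 487).
Reciprocity: 473 ≡ 1 and 487 ≡ 3 (mod 4), so (473/487) = +(487/473).
Reduce top mod 473: now compute (14/473).
Pull out 2: since 473 ≡ 1 (mod 8), (2/473) = +1.
Reciprocity: 7 ≡ 3 and 473 ≡ 1 (mod 4), so (7/473) = +(473/7).
Reduce top mod 7: now compute (4/7).
Pull out 2^2: since 7 ≡ 7 (mod 8), (2/7) = +1, so (2/7)^2 = +1.
Reached (1/7) = 1. Collecting the sign flips along the way, the symbol is +1.

1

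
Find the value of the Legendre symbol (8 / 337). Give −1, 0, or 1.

Pull out 2^3: since 337 ≡ 1 (mod 8), (2/337) = +1, so (2/337)^3 = +1.
Reached (1/337) = 1. Collecting the sign flips along the way, the symbol is +1.

1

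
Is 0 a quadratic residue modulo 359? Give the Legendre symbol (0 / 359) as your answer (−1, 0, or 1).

0

Top reduces to 0: gcd > 1, so the symbol is 0.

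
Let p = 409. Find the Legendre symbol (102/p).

1

Pull out 2: since 409 ≡ 1 (mod 8), (2/409) = +1.
Reciprocity: 51 ≡ 3 and 409 ≡ 1 (mod 4), so (51/409) = +(409/51).
Reduce top mod 51: now compute (1/51).
Reached (1/51) = 1. Collecting the sign flips along the way, the symbol is +1.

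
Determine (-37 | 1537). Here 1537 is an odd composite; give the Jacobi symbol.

-1

First reduce: -37 ≡ 1500 (mod 1537).
Pull out 2^2: since 1537 ≡ 1 (mod 8), (2/1537) = +1, so (2/1537)^2 = +1.
Reciprocity: 375 ≡ 3 and 1537 ≡ 1 (mod 4), so (375/1537) = +(1537/375).
Reduce top mod 375: now compute (37/375).
Reciprocity: 37 ≡ 1 and 375 ≡ 3 (mod 4), so (37/375) = +(375/37).
Reduce top mod 37: now compute (5/37).
Reciprocity: 5 ≡ 1 and 37 ≡ 1 (mod 4), so (5/37) = +(37/5).
Reduce top mod 5: now compute (2/5).
Pull out 2: since 5 ≡ 5 (mod 8), (2/5) = -1.
Reached (1/5) = 1. Collecting the sign flips along the way, the symbol is -1.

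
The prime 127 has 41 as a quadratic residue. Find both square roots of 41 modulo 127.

26, 101

Since 127 ≡ 3 (mod 4), a square root of 41 is 41^((127+1)/4) = 41^32 mod 127.
Repeated squaring: 41^2≡30, 41^4≡11, 41^8≡121, 41^16≡36, 41^32≡26 (mod 127).
41^32 = 41^(32) ≡ 26 (mod 127).
Check: 26² = 676 ≡ 41 (mod 127). The two roots are 26 and 101.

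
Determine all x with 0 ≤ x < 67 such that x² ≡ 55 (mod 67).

16, 51

Since 67 ≡ 3 (mod 4), a square root of 55 is 55^((67+1)/4) = 55^17 mod 67.
Repeated squaring: 55^2≡10, 55^4≡33, 55^8≡17, 55^16≡21 (mod 67).
55^17 = 55^(16+1) ≡ 16 (mod 67).
Check: 16² = 256 ≡ 55 (mod 67). The two roots are 16 and 51.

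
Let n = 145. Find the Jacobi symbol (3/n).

Reciprocity: 3 ≡ 3 and 145 ≡ 1 (mod 4), so (3/145) = +(145/3).
Reduce top mod 3: now compute (1/3).
Reached (1/3) = 1. Collecting the sign flips along the way, the symbol is +1.

1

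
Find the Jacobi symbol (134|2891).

1

Pull out 2: since 2891 ≡ 3 (mod 8), (2/2891) = -1.
Reciprocity: 67 ≡ 3 and 2891 ≡ 3 (mod 4), so (67/2891) = −(2891/67).
Reduce top mod 67: now compute (10/67).
Pull out 2: since 67 ≡ 3 (mod 8), (2/67) = -1.
Reciprocity: 5 ≡ 1 and 67 ≡ 3 (mod 4), so (5/67) = +(67/5).
Reduce top mod 5: now compute (2/5).
Pull out 2: since 5 ≡ 5 (mod 8), (2/5) = -1.
Reached (1/5) = 1. Collecting the sign flips along the way, the symbol is +1.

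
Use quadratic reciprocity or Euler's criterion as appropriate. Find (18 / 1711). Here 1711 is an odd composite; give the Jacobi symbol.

Pull out 2: since 1711 ≡ 7 (mod 8), (2/1711) = +1.
Reciprocity: 9 ≡ 1 and 1711 ≡ 3 (mod 4), so (9/1711) = +(1711/9).
Reduce top mod 9: now compute (1/9).
Reached (1/9) = 1. Collecting the sign flips along the way, the symbol is +1.

1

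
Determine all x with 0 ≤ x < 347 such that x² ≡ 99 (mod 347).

Since 347 ≡ 3 (mod 4), a square root of 99 is 99^((347+1)/4) = 99^87 mod 347.
Repeated squaring: 99^2≡85, 99^4≡285, 99^8≡27, 99^16≡35, 99^32≡184, 99^64≡197 (mod 347).
99^87 = 99^(64+16+4+2+1) ≡ 177 (mod 347).
Check: 177² = 31329 ≡ 99 (mod 347). The two roots are 170 and 177.

170, 177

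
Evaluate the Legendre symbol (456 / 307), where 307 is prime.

Euler's criterion: (456/307) ≡ 149^153 (mod 307).
149^2 ≡ 97 (mod 307)
149^4 ≡ 199 (mod 307)
149^8 ≡ 305 (mod 307)
149^16 ≡ 4 (mod 307)
149^32 ≡ 16 (mod 307)
149^64 ≡ 256 (mod 307)
149^128 ≡ 145 (mod 307)
149^153 = 149^(128+16+8+1) ≡ 1 (mod 307).
Result is 1, so (456/307) = 1.

1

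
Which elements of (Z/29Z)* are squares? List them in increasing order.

Square k = 1,…,14 (k and 29−k give the same square):
1²=1, 2²=4, 3²=9, 4²=16, 5²=25, 6²≡7, 7²≡20, 8²≡6, 9²≡23, 10²≡13, 11²≡5, 12²≡28, 13²≡24, 14²≡22 (mod 29).
So the quadratic residues mod 29 are {1, 4, 5, 6, 7, 9, 13, 16, 20, 22, 23, 24, 25, 28}.

1, 4, 5, 6, 7, 9, 13, 16, 20, 22, 23, 24, 25, 28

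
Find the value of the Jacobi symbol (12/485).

-1

Pull out 2^2: since 485 ≡ 5 (mod 8), (2/485) = -1, so (2/485)^2 = +1.
Reciprocity: 3 ≡ 3 and 485 ≡ 1 (mod 4), so (3/485) = +(485/3).
Reduce top mod 3: now compute (2/3).
Pull out 2: since 3 ≡ 3 (mod 8), (2/3) = -1.
Reached (1/3) = 1. Collecting the sign flips along the way, the symbol is -1.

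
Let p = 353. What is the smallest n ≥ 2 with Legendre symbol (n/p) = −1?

3

(2/353) = +1, so 2 is a residue.
(3/353) = −1, so 3 is the smallest positive non-residue mod 353.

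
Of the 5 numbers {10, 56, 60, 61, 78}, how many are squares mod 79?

(10/79) = +1 → QR.
(56/79) = -1 → non-residue.
(60/79) = -1 → non-residue.
(61/79) = -1 → non-residue.
(78/79) = -1 → non-residue.
Total quadratic residues among the 5: 1.

1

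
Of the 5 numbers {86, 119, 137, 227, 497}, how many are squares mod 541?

(86/541) = -1 → non-residue.
(119/541) = -1 → non-residue.
(137/541) = +1 → QR.
(227/541) = +1 → QR.
(497/541) = -1 → non-residue.
Total quadratic residues among the 5: 2.

2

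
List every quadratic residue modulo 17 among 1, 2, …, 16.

Square k = 1,…,8 (k and 17−k give the same square):
1²=1, 2²=4, 3²=9, 4²=16, 5²≡8, 6²≡2, 7²≡15, 8²≡13 (mod 17).
So the quadratic residues mod 17 are {1, 2, 4, 8, 9, 13, 15, 16}.

1, 2, 4, 8, 9, 13, 15, 16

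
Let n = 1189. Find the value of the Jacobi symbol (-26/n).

First reduce: -26 ≡ 1163 (mod 1189).
Reciprocity: 1163 ≡ 3 and 1189 ≡ 1 (mod 4), so (1163/1189) = +(1189/1163).
Reduce top mod 1163: now compute (26/1163).
Pull out 2: since 1163 ≡ 3 (mod 8), (2/1163) = -1.
Reciprocity: 13 ≡ 1 and 1163 ≡ 3 (mod 4), so (13/1163) = +(1163/13).
Reduce top mod 13: now compute (6/13).
Pull out 2: since 13 ≡ 5 (mod 8), (2/13) = -1.
Reciprocity: 3 ≡ 3 and 13 ≡ 1 (mod 4), so (3/13) = +(13/3).
Reduce top mod 3: now compute (1/3).
Reached (1/3) = 1. Collecting the sign flips along the way, the symbol is +1.

1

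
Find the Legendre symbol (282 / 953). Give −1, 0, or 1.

Pull out 2: since 953 ≡ 1 (mod 8), (2/953) = +1.
Reciprocity: 141 ≡ 1 and 953 ≡ 1 (mod 4), so (141/953) = +(953/141).
Reduce top mod 141: now compute (107/141).
Reciprocity: 107 ≡ 3 and 141 ≡ 1 (mod 4), so (107/141) = +(141/107).
Reduce top mod 107: now compute (34/107).
Pull out 2: since 107 ≡ 3 (mod 8), (2/107) = -1.
Reciprocity: 17 ≡ 1 and 107 ≡ 3 (mod 4), so (17/107) = +(107/17).
Reduce top mod 17: now compute (5/17).
Reciprocity: 5 ≡ 1 and 17 ≡ 1 (mod 4), so (5/17) = +(17/5).
Reduce top mod 5: now compute (2/5).
Pull out 2: since 5 ≡ 5 (mod 8), (2/5) = -1.
Reached (1/5) = 1. Collecting the sign flips along the way, the symbol is +1.

1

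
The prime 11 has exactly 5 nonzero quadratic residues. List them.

Square k = 1,…,5 (k and 11−k give the same square):
1²=1, 2²=4, 3²=9, 4²≡5, 5²≡3 (mod 11).
So the quadratic residues mod 11 are {1, 3, 4, 5, 9}.

1,3,4,5,9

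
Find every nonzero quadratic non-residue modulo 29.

Square k = 1,…,14 (k and 29−k give the same square):
1²=1, 2²=4, 3²=9, 4²=16, 5²=25, 6²≡7, 7²≡20, 8²≡6, 9²≡23, 10²≡13, 11²≡5, 12²≡28, 13²≡24, 14²≡22 (mod 29).
The residues are {1, 4, 5, 6, 7, 9, 13, 16, 20, 22, 23, 24, 25, 28}; the non-residues are the remaining 14 nonzero classes.

2 3 8 10 11 12 14 15 17 18 19 21 26 27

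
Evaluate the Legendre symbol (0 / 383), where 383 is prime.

Top reduces to 0: gcd > 1, so the symbol is 0.

0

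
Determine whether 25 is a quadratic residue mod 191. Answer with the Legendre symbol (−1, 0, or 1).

Euler's criterion: (25/191) ≡ 25^95 (mod 191).
25^2 ≡ 52 (mod 191)
25^4 ≡ 30 (mod 191)
25^8 ≡ 136 (mod 191)
25^16 ≡ 160 (mod 191)
25^32 ≡ 6 (mod 191)
25^64 ≡ 36 (mod 191)
25^95 = 25^(64+16+8+4+2+1) ≡ 1 (mod 191).
Result is 1, so (25/191) = 1.

1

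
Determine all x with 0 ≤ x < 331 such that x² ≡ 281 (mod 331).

Since 331 ≡ 3 (mod 4), a square root of 281 is 281^((331+1)/4) = 281^83 mod 331.
Repeated squaring: 281^2≡183, 281^4≡58, 281^8≡54, 281^16≡268, 281^32≡328, 281^64≡9 (mod 331).
281^83 = 281^(64+16+2+1) ≡ 287 (mod 331).
Check: 287² = 82369 ≡ 281 (mod 331). The two roots are 44 and 287.

44, 287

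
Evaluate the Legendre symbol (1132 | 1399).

1

Pull out 2^2: since 1399 ≡ 7 (mod 8), (2/1399) = +1, so (2/1399)^2 = +1.
Reciprocity: 283 ≡ 3 and 1399 ≡ 3 (mod 4), so (283/1399) = −(1399/283).
Reduce top mod 283: now compute (267/283).
Reciprocity: 267 ≡ 3 and 283 ≡ 3 (mod 4), so (267/283) = −(283/267).
Reduce top mod 267: now compute (16/267).
Pull out 2^4: since 267 ≡ 3 (mod 8), (2/267) = -1, so (2/267)^4 = +1.
Reached (1/267) = 1. Collecting the sign flips along the way, the symbol is +1.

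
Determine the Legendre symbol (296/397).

-1

Euler's criterion: (296/397) ≡ 296^198 (mod 397).
296^2 ≡ 276 (mod 397)
296^4 ≡ 349 (mod 397)
296^8 ≡ 319 (mod 397)
296^16 ≡ 129 (mod 397)
296^32 ≡ 364 (mod 397)
296^64 ≡ 295 (mod 397)
296^128 ≡ 82 (mod 397)
296^198 = 296^(128+64+4+2) ≡ 396 (mod 397).
Result is 396 ≡ −1, so (296/397) = −1.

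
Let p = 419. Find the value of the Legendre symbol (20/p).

1

Euler's criterion: (20/419) ≡ 20^209 (mod 419).
20^2 ≡ 400 (mod 419)
20^4 ≡ 361 (mod 419)
20^8 ≡ 12 (mod 419)
20^16 ≡ 144 (mod 419)
20^32 ≡ 205 (mod 419)
20^64 ≡ 125 (mod 419)
20^128 ≡ 122 (mod 419)
20^209 = 20^(128+64+16+1) ≡ 1 (mod 419).
Result is 1, so (20/419) = 1.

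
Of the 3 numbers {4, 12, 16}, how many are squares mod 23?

(4/23) = +1 → QR.
(12/23) = +1 → QR.
(16/23) = +1 → QR.
Total quadratic residues among the 3: 3.

3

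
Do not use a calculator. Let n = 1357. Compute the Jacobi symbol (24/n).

-1

Pull out 2^3: since 1357 ≡ 5 (mod 8), (2/1357) = -1, so (2/1357)^3 = -1.
Reciprocity: 3 ≡ 3 and 1357 ≡ 1 (mod 4), so (3/1357) = +(1357/3).
Reduce top mod 3: now compute (1/3).
Reached (1/3) = 1. Collecting the sign flips along the way, the symbol is -1.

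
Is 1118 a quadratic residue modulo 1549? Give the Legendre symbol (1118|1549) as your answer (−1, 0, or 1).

1

Pull out 2: since 1549 ≡ 5 (mod 8), (2/1549) = -1.
Reciprocity: 559 ≡ 3 and 1549 ≡ 1 (mod 4), so (559/1549) = +(1549/559).
Reduce top mod 559: now compute (431/559).
Reciprocity: 431 ≡ 3 and 559 ≡ 3 (mod 4), so (431/559) = −(559/431).
Reduce top mod 431: now compute (128/431).
Pull out 2^7: since 431 ≡ 7 (mod 8), (2/431) = +1, so (2/431)^7 = +1.
Reached (1/431) = 1. Collecting the sign flips along the way, the symbol is +1.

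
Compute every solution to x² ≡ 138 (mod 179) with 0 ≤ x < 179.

Since 179 ≡ 3 (mod 4), a square root of 138 is 138^((179+1)/4) = 138^45 mod 179.
Repeated squaring: 138^2≡70, 138^4≡67, 138^8≡14, 138^16≡17, 138^32≡110 (mod 179).
138^45 = 138^(32+8+4+1) ≡ 106 (mod 179).
Check: 106² = 11236 ≡ 138 (mod 179). The two roots are 73 and 106.

73, 106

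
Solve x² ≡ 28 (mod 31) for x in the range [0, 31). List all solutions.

11, 20

Since 31 ≡ 3 (mod 4), a square root of 28 is 28^((31+1)/4) = 28^8 mod 31.
Repeated squaring: 28^2≡9, 28^4≡19, 28^8≡20 (mod 31).
28^8 = 28^(8) ≡ 20 (mod 31).
Check: 20² = 400 ≡ 28 (mod 31). The two roots are 11 and 20.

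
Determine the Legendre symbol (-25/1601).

1

First reduce: -25 ≡ 1576 (mod 1601).
Pull out 2^3: since 1601 ≡ 1 (mod 8), (2/1601) = +1, so (2/1601)^3 = +1.
Reciprocity: 197 ≡ 1 and 1601 ≡ 1 (mod 4), so (197/1601) = +(1601/197).
Reduce top mod 197: now compute (25/197).
Reciprocity: 25 ≡ 1 and 197 ≡ 1 (mod 4), so (25/197) = +(197/25).
Reduce top mod 25: now compute (22/25).
Pull out 2: since 25 ≡ 1 (mod 8), (2/25) = +1.
Reciprocity: 11 ≡ 3 and 25 ≡ 1 (mod 4), so (11/25) = +(25/11).
Reduce top mod 11: now compute (3/11).
Reciprocity: 3 ≡ 3 and 11 ≡ 3 (mod 4), so (3/11) = −(11/3).
Reduce top mod 3: now compute (2/3).
Pull out 2: since 3 ≡ 3 (mod 8), (2/3) = -1.
Reached (1/3) = 1. Collecting the sign flips along the way, the symbol is +1.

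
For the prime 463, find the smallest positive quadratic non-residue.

(2/463) = +1, so 2 is a residue.
(3/463) = −1, so 3 is the smallest positive non-residue mod 463.

3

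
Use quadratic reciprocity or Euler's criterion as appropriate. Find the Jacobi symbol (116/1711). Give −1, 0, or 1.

0

Pull out 2^2: since 1711 ≡ 7 (mod 8), (2/1711) = +1, so (2/1711)^2 = +1.
Reciprocity: 29 ≡ 1 and 1711 ≡ 3 (mod 4), so (29/1711) = +(1711/29).
Reduce top mod 29: now compute (0/29).
Top reduces to 0: gcd > 1, so the symbol is 0.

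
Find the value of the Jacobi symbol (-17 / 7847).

First reduce: -17 ≡ 7830 (mod 7847).
Pull out 2: since 7847 ≡ 7 (mod 8), (2/7847) = +1.
Reciprocity: 3915 ≡ 3 and 7847 ≡ 3 (mod 4), so (3915/7847) = −(7847/3915).
Reduce top mod 3915: now compute (17/3915).
Reciprocity: 17 ≡ 1 and 3915 ≡ 3 (mod 4), so (17/3915) = +(3915/17).
Reduce top mod 17: now compute (5/17).
Reciprocity: 5 ≡ 1 and 17 ≡ 1 (mod 4), so (5/17) = +(17/5).
Reduce top mod 5: now compute (2/5).
Pull out 2: since 5 ≡ 5 (mod 8), (2/5) = -1.
Reached (1/5) = 1. Collecting the sign flips along the way, the symbol is +1.

1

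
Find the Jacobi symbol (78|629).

-1

Pull out 2: since 629 ≡ 5 (mod 8), (2/629) = -1.
Reciprocity: 39 ≡ 3 and 629 ≡ 1 (mod 4), so (39/629) = +(629/39).
Reduce top mod 39: now compute (5/39).
Reciprocity: 5 ≡ 1 and 39 ≡ 3 (mod 4), so (5/39) = +(39/5).
Reduce top mod 5: now compute (4/5).
Pull out 2^2: since 5 ≡ 5 (mod 8), (2/5) = -1, so (2/5)^2 = +1.
Reached (1/5) = 1. Collecting the sign flips along the way, the symbol is -1.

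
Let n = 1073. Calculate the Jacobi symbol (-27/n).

First reduce: -27 ≡ 1046 (mod 1073).
Pull out 2: since 1073 ≡ 1 (mod 8), (2/1073) = +1.
Reciprocity: 523 ≡ 3 and 1073 ≡ 1 (mod 4), so (523/1073) = +(1073/523).
Reduce top mod 523: now compute (27/523).
Reciprocity: 27 ≡ 3 and 523 ≡ 3 (mod 4), so (27/523) = −(523/27).
Reduce top mod 27: now compute (10/27).
Pull out 2: since 27 ≡ 3 (mod 8), (2/27) = -1.
Reciprocity: 5 ≡ 1 and 27 ≡ 3 (mod 4), so (5/27) = +(27/5).
Reduce top mod 5: now compute (2/5).
Pull out 2: since 5 ≡ 5 (mod 8), (2/5) = -1.
Reached (1/5) = 1. Collecting the sign flips along the way, the symbol is -1.

-1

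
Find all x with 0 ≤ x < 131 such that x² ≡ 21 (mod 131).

26, 105

Since 131 ≡ 3 (mod 4), a square root of 21 is 21^((131+1)/4) = 21^33 mod 131.
Repeated squaring: 21^2≡48, 21^4≡77, 21^8≡34, 21^16≡108, 21^32≡5 (mod 131).
21^33 = 21^(32+1) ≡ 105 (mod 131).
Check: 105² = 11025 ≡ 21 (mod 131). The two roots are 26 and 105.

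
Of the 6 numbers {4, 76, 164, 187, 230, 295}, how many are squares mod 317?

2

(4/317) = +1 → QR.
(76/317) = -1 → non-residue.
(164/317) = -1 → non-residue.
(187/317) = -1 → non-residue.
(230/317) = +1 → QR.
(295/317) = -1 → non-residue.
Total quadratic residues among the 6: 2.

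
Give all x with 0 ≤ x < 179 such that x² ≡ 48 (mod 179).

76, 103

Since 179 ≡ 3 (mod 4), a square root of 48 is 48^((179+1)/4) = 48^45 mod 179.
Repeated squaring: 48^2≡156, 48^4≡171, 48^8≡64, 48^16≡158, 48^32≡83 (mod 179).
48^45 = 48^(32+8+4+1) ≡ 76 (mod 179).
Check: 76² = 5776 ≡ 48 (mod 179). The two roots are 76 and 103.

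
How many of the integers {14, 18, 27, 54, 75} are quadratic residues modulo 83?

(14/83) = -1 → non-residue.
(18/83) = -1 → non-residue.
(27/83) = +1 → QR.
(54/83) = -1 → non-residue.
(75/83) = +1 → QR.
Total quadratic residues among the 5: 2.

2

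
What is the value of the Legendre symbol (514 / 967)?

Euler's criterion: (514/967) ≡ 514^483 (mod 967).
514^2 ≡ 205 (mod 967)
514^4 ≡ 444 (mod 967)
514^8 ≡ 835 (mod 967)
514^16 ≡ 18 (mod 967)
514^32 ≡ 324 (mod 967)
514^64 ≡ 540 (mod 967)
514^128 ≡ 533 (mod 967)
514^256 ≡ 758 (mod 967)
514^483 = 514^(256+128+64+32+2+1) ≡ 1 (mod 967).
Result is 1, so (514/967) = 1.

1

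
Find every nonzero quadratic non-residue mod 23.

5,7,10,11,14,15,17,19,20,21,22

Square k = 1,…,11 (k and 23−k give the same square):
1²=1, 2²=4, 3²=9, 4²=16, 5²≡2, 6²≡13, 7²≡3, 8²≡18, 9²≡12, 10²≡8, 11²≡6 (mod 23).
The residues are {1, 2, 3, 4, 6, 8, 9, 12, 13, 16, 18}; the non-residues are the remaining 11 nonzero classes.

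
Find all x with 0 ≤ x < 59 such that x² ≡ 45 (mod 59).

24, 35

Since 59 ≡ 3 (mod 4), a square root of 45 is 45^((59+1)/4) = 45^15 mod 59.
Repeated squaring: 45^2≡19, 45^4≡7, 45^8≡49 (mod 59).
45^15 = 45^(8+4+2+1) ≡ 35 (mod 59).
Check: 35² = 1225 ≡ 45 (mod 59). The two roots are 24 and 35.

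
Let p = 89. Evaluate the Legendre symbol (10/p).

Pull out 2: since 89 ≡ 1 (mod 8), (2/89) = +1.
Reciprocity: 5 ≡ 1 and 89 ≡ 1 (mod 4), so (5/89) = +(89/5).
Reduce top mod 5: now compute (4/5).
Pull out 2^2: since 5 ≡ 5 (mod 8), (2/5) = -1, so (2/5)^2 = +1.
Reached (1/5) = 1. Collecting the sign flips along the way, the symbol is +1.

1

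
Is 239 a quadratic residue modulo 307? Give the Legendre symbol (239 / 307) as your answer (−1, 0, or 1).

Reciprocity: 239 ≡ 3 and 307 ≡ 3 (mod 4), so (239/307) = −(307/239).
Reduce top mod 239: now compute (68/239).
Pull out 2^2: since 239 ≡ 7 (mod 8), (2/239) = +1, so (2/239)^2 = +1.
Reciprocity: 17 ≡ 1 and 239 ≡ 3 (mod 4), so (17/239) = +(239/17).
Reduce top mod 17: now compute (1/17).
Reached (1/17) = 1. Collecting the sign flips along the way, the symbol is -1.

-1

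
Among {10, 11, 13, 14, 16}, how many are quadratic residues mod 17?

(10/17) = -1 → non-residue.
(11/17) = -1 → non-residue.
(13/17) = +1 → QR.
(14/17) = -1 → non-residue.
(16/17) = +1 → QR.
Total quadratic residues among the 5: 2.

2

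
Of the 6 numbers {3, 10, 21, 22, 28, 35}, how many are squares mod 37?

(3/37) = +1 → QR.
(10/37) = +1 → QR.
(21/37) = +1 → QR.
(22/37) = -1 → non-residue.
(28/37) = +1 → QR.
(35/37) = -1 → non-residue.
Total quadratic residues among the 6: 4.

4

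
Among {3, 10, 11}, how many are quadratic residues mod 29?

(3/29) = -1 → non-residue.
(10/29) = -1 → non-residue.
(11/29) = -1 → non-residue.
Total quadratic residues among the 3: 0.

0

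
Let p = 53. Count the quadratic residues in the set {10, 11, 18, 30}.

(10/53) = +1 → QR.
(11/53) = +1 → QR.
(18/53) = -1 → non-residue.
(30/53) = -1 → non-residue.
Total quadratic residues among the 4: 2.

2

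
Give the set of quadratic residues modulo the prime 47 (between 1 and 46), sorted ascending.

Square k = 1,…,23 (k and 47−k give the same square):
1²=1, 2²=4, 3²=9, 4²=16, 5²=25, 6²=36, 7²≡2, 8²≡17, 9²≡34, 10²≡6, 11²≡27, 12²≡3, 13²≡28, 14²≡8, 15²≡37, 16²≡21, 17²≡7, 18²≡42, 19²≡32, 20²≡24, 21²≡18, 22²≡14, 23²≡12 (mod 47).
So the quadratic residues mod 47 are {1, 2, 3, 4, 6, 7, 8, 9, 12, 14, 16, 17, 18, 21, 24, 25, 27, 28, 32, 34, 36, 37, 42}.

1,2,3,4,6,7,8,9,12,14,16,17,18,21,24,25,27,28,32,34,36,37,42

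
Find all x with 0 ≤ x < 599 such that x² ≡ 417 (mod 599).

Since 599 ≡ 3 (mod 4), a square root of 417 is 417^((599+1)/4) = 417^150 mod 599.
Repeated squaring: 417^2≡179, 417^4≡294, 417^8≡180, 417^16≡54, 417^32≡520, 417^64≡251, 417^128≡106 (mod 599).
417^150 = 417^(128+16+4+2) ≡ 114 (mod 599).
Check: 114² = 12996 ≡ 417 (mod 599). The two roots are 114 and 485.

114, 485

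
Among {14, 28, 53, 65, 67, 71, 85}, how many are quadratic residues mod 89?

(14/89) = -1 → non-residue.
(28/89) = -1 → non-residue.
(53/89) = +1 → QR.
(65/89) = -1 → non-residue.
(67/89) = +1 → QR.
(71/89) = +1 → QR.
(85/89) = +1 → QR.
Total quadratic residues among the 7: 4.

4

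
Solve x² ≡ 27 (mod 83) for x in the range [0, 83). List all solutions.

39, 44

Since 83 ≡ 3 (mod 4), a square root of 27 is 27^((83+1)/4) = 27^21 mod 83.
Repeated squaring: 27^2≡65, 27^4≡75, 27^8≡64, 27^16≡29 (mod 83).
27^21 = 27^(16+4+1) ≡ 44 (mod 83).
Check: 44² = 1936 ≡ 27 (mod 83). The two roots are 39 and 44.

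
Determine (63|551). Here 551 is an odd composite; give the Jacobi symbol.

1

Reciprocity: 63 ≡ 3 and 551 ≡ 3 (mod 4), so (63/551) = −(551/63).
Reduce top mod 63: now compute (47/63).
Reciprocity: 47 ≡ 3 and 63 ≡ 3 (mod 4), so (47/63) = −(63/47).
Reduce top mod 47: now compute (16/47).
Pull out 2^4: since 47 ≡ 7 (mod 8), (2/47) = +1, so (2/47)^4 = +1.
Reached (1/47) = 1. Collecting the sign flips along the way, the symbol is +1.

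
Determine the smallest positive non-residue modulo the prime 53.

2

(2/53) = −1, so 2 is the smallest positive non-residue mod 53.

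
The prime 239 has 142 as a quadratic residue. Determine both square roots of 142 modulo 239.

Since 239 ≡ 3 (mod 4), a square root of 142 is 142^((239+1)/4) = 142^60 mod 239.
Repeated squaring: 142^2≡88, 142^4≡96, 142^8≡134, 142^16≡31, 142^32≡5 (mod 239).
142^60 = 142^(32+16+8+4) ≡ 182 (mod 239).
Check: 182² = 33124 ≡ 142 (mod 239). The two roots are 57 and 182.

57, 182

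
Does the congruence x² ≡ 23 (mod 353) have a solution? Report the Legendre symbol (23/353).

1

Euler's criterion: (23/353) ≡ 23^176 (mod 353).
23^2 ≡ 176 (mod 353)
23^4 ≡ 265 (mod 353)
23^8 ≡ 331 (mod 353)
23^16 ≡ 131 (mod 353)
23^32 ≡ 217 (mod 353)
23^64 ≡ 140 (mod 353)
23^128 ≡ 185 (mod 353)
23^176 = 23^(128+32+16) ≡ 1 (mod 353).
Result is 1, so (23/353) = 1.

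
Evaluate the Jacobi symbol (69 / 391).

Reciprocity: 69 ≡ 1 and 391 ≡ 3 (mod 4), so (69/391) = +(391/69).
Reduce top mod 69: now compute (46/69).
Pull out 2: since 69 ≡ 5 (mod 8), (2/69) = -1.
Reciprocity: 23 ≡ 3 and 69 ≡ 1 (mod 4), so (23/69) = +(69/23).
Reduce top mod 23: now compute (0/23).
Top reduces to 0: gcd > 1, so the symbol is 0.

0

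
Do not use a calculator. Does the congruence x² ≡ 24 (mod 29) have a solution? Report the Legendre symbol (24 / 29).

1

Pull out 2^3: since 29 ≡ 5 (mod 8), (2/29) = -1, so (2/29)^3 = -1.
Reciprocity: 3 ≡ 3 and 29 ≡ 1 (mod 4), so (3/29) = +(29/3).
Reduce top mod 3: now compute (2/3).
Pull out 2: since 3 ≡ 3 (mod 8), (2/3) = -1.
Reached (1/3) = 1. Collecting the sign flips along the way, the symbol is +1.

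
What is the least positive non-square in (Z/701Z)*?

2

(2/701) = −1, so 2 is the smallest positive non-residue mod 701.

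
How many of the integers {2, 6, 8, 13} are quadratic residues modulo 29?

2

(2/29) = -1 → non-residue.
(6/29) = +1 → QR.
(8/29) = -1 → non-residue.
(13/29) = +1 → QR.
Total quadratic residues among the 4: 2.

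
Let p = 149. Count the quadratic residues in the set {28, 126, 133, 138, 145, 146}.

3

(28/149) = +1 → QR.
(126/149) = -1 → non-residue.
(133/149) = +1 → QR.
(138/149) = -1 → non-residue.
(145/149) = +1 → QR.
(146/149) = -1 → non-residue.
Total quadratic residues among the 6: 3.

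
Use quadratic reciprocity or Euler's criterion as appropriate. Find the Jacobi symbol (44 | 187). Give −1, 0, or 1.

Pull out 2^2: since 187 ≡ 3 (mod 8), (2/187) = -1, so (2/187)^2 = +1.
Reciprocity: 11 ≡ 3 and 187 ≡ 3 (mod 4), so (11/187) = −(187/11).
Reduce top mod 11: now compute (0/11).
Top reduces to 0: gcd > 1, so the symbol is 0.

0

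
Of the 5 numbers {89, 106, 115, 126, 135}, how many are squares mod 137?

(89/137) = -1 → non-residue.
(106/137) = -1 → non-residue.
(115/137) = +1 → QR.
(126/137) = +1 → QR.
(135/137) = +1 → QR.
Total quadratic residues among the 5: 3.

3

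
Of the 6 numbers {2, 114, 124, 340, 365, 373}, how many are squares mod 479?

(2/479) = +1 → QR.
(114/479) = -1 → non-residue.
(124/479) = -1 → non-residue.
(340/479) = -1 → non-residue.
(365/479) = +1 → QR.
(373/479) = +1 → QR.
Total quadratic residues among the 6: 3.

3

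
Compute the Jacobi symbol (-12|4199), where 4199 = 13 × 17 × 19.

-1

First reduce: -12 ≡ 4187 (mod 4199).
Reciprocity: 4187 ≡ 3 and 4199 ≡ 3 (mod 4), so (4187/4199) = −(4199/4187).
Reduce top mod 4187: now compute (12/4187).
Pull out 2^2: since 4187 ≡ 3 (mod 8), (2/4187) = -1, so (2/4187)^2 = +1.
Reciprocity: 3 ≡ 3 and 4187 ≡ 3 (mod 4), so (3/4187) = −(4187/3).
Reduce top mod 3: now compute (2/3).
Pull out 2: since 3 ≡ 3 (mod 8), (2/3) = -1.
Reached (1/3) = 1. Collecting the sign flips along the way, the symbol is -1.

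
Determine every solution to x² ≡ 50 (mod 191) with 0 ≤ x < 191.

94, 97

Since 191 ≡ 3 (mod 4), a square root of 50 is 50^((191+1)/4) = 50^48 mod 191.
Repeated squaring: 50^2≡17, 50^4≡98, 50^8≡54, 50^16≡51, 50^32≡118 (mod 191).
50^48 = 50^(32+16) ≡ 97 (mod 191).
Check: 97² = 9409 ≡ 50 (mod 191). The two roots are 94 and 97.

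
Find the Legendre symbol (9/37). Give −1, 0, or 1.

Reciprocity: 9 ≡ 1 and 37 ≡ 1 (mod 4), so (9/37) = +(37/9).
Reduce top mod 9: now compute (1/9).
Reached (1/9) = 1. Collecting the sign flips along the way, the symbol is +1.

1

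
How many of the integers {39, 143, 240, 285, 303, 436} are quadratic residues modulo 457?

(39/457) = -1 → non-residue.
(143/457) = +1 → QR.
(240/457) = -1 → non-residue.
(285/457) = -1 → non-residue.
(303/457) = -1 → non-residue.
(436/457) = +1 → QR.
Total quadratic residues among the 6: 2.

2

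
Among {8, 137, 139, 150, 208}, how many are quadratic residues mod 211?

(8/211) = -1 → non-residue.
(137/211) = +1 → QR.
(139/211) = +1 → QR.
(150/211) = +1 → QR.
(208/211) = +1 → QR.
Total quadratic residues among the 5: 4.

4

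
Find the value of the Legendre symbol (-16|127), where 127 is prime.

-1

First reduce: -16 ≡ 111 (mod 127).
Reciprocity: 111 ≡ 3 and 127 ≡ 3 (mod 4), so (111/127) = −(127/111).
Reduce top mod 111: now compute (16/111).
Pull out 2^4: since 111 ≡ 7 (mod 8), (2/111) = +1, so (2/111)^4 = +1.
Reached (1/111) = 1. Collecting the sign flips along the way, the symbol is -1.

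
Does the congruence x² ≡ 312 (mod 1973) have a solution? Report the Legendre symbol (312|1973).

Pull out 2^3: since 1973 ≡ 5 (mod 8), (2/1973) = -1, so (2/1973)^3 = -1.
Reciprocity: 39 ≡ 3 and 1973 ≡ 1 (mod 4), so (39/1973) = +(1973/39).
Reduce top mod 39: now compute (23/39).
Reciprocity: 23 ≡ 3 and 39 ≡ 3 (mod 4), so (23/39) = −(39/23).
Reduce top mod 23: now compute (16/23).
Pull out 2^4: since 23 ≡ 7 (mod 8), (2/23) = +1, so (2/23)^4 = +1.
Reached (1/23) = 1. Collecting the sign flips along the way, the symbol is +1.

1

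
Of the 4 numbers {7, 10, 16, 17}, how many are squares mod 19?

(7/19) = +1 → QR.
(10/19) = -1 → non-residue.
(16/19) = +1 → QR.
(17/19) = +1 → QR.
Total quadratic residues among the 4: 3.

3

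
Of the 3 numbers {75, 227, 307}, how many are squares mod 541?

(75/541) = +1 → QR.
(227/541) = +1 → QR.
(307/541) = +1 → QR.
Total quadratic residues among the 3: 3.

3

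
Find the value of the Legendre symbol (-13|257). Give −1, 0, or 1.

1

Euler's criterion: (-13/257) ≡ 244^128 (mod 257).
244^2 ≡ 169 (mod 257)
244^4 ≡ 34 (mod 257)
244^8 ≡ 128 (mod 257)
244^16 ≡ 193 (mod 257)
244^32 ≡ 241 (mod 257)
244^64 ≡ 256 (mod 257)
244^128 ≡ 1 (mod 257)
244^128 = 244^(128) ≡ 1 (mod 257).
Result is 1, so (-13/257) = 1.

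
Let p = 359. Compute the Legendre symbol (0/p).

0

Top reduces to 0: gcd > 1, so the symbol is 0.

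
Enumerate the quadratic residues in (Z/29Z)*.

1, 4, 5, 6, 7, 9, 13, 16, 20, 22, 23, 24, 25, 28

Square k = 1,…,14 (k and 29−k give the same square):
1²=1, 2²=4, 3²=9, 4²=16, 5²=25, 6²≡7, 7²≡20, 8²≡6, 9²≡23, 10²≡13, 11²≡5, 12²≡28, 13²≡24, 14²≡22 (mod 29).
So the quadratic residues mod 29 are {1, 4, 5, 6, 7, 9, 13, 16, 20, 22, 23, 24, 25, 28}.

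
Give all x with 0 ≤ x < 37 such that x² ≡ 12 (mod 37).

37 ≡ 1 (mod 4), so we find a root by search.
Trying successive values, 7² = 49 ≡ 12 (mod 37). The other root is 37 − 7 = 30.

7, 30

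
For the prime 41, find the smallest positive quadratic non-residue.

(2/41) = +1, so 2 is a residue.
(3/41) = −1, so 3 is the smallest positive non-residue mod 41.

3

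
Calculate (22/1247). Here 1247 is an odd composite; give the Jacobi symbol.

Pull out 2: since 1247 ≡ 7 (mod 8), (2/1247) = +1.
Reciprocity: 11 ≡ 3 and 1247 ≡ 3 (mod 4), so (11/1247) = −(1247/11).
Reduce top mod 11: now compute (4/11).
Pull out 2^2: since 11 ≡ 3 (mod 8), (2/11) = -1, so (2/11)^2 = +1.
Reached (1/11) = 1. Collecting the sign flips along the way, the symbol is -1.

-1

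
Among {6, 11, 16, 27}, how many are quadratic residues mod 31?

1

(6/31) = -1 → non-residue.
(11/31) = -1 → non-residue.
(16/31) = +1 → QR.
(27/31) = -1 → non-residue.
Total quadratic residues among the 4: 1.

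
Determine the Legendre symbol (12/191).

1

Pull out 2^2: since 191 ≡ 7 (mod 8), (2/191) = +1, so (2/191)^2 = +1.
Reciprocity: 3 ≡ 3 and 191 ≡ 3 (mod 4), so (3/191) = −(191/3).
Reduce top mod 3: now compute (2/3).
Pull out 2: since 3 ≡ 3 (mod 8), (2/3) = -1.
Reached (1/3) = 1. Collecting the sign flips along the way, the symbol is +1.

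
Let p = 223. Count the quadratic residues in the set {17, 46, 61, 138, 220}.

(17/223) = +1 → QR.
(46/223) = -1 → non-residue.
(61/223) = -1 → non-residue.
(138/223) = +1 → QR.
(220/223) = +1 → QR.
Total quadratic residues among the 5: 3.

3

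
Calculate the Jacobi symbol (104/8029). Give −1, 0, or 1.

1

Pull out 2^3: since 8029 ≡ 5 (mod 8), (2/8029) = -1, so (2/8029)^3 = -1.
Reciprocity: 13 ≡ 1 and 8029 ≡ 1 (mod 4), so (13/8029) = +(8029/13).
Reduce top mod 13: now compute (8/13).
Pull out 2^3: since 13 ≡ 5 (mod 8), (2/13) = -1, so (2/13)^3 = -1.
Reached (1/13) = 1. Collecting the sign flips along the way, the symbol is +1.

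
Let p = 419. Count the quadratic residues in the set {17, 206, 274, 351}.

(17/419) = -1 → non-residue.
(206/419) = +1 → QR.
(274/419) = -1 → non-residue.
(351/419) = +1 → QR.
Total quadratic residues among the 4: 2.

2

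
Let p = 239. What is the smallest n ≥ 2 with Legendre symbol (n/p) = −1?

(2/239) = +1, so 2 is a residue.
(3/239) = +1, so 3 is a residue.
(4/239) = +1, so 4 is a residue.
(5/239) = +1, so 5 is a residue.
(6/239) = +1, so 6 is a residue.
(7/239) = −1, so 7 is the smallest positive non-residue mod 239.

7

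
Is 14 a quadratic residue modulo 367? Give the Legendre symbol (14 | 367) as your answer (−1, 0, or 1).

1

Pull out 2: since 367 ≡ 7 (mod 8), (2/367) = +1.
Reciprocity: 7 ≡ 3 and 367 ≡ 3 (mod 4), so (7/367) = −(367/7).
Reduce top mod 7: now compute (3/7).
Reciprocity: 3 ≡ 3 and 7 ≡ 3 (mod 4), so (3/7) = −(7/3).
Reduce top mod 3: now compute (1/3).
Reached (1/3) = 1. Collecting the sign flips along the way, the symbol is +1.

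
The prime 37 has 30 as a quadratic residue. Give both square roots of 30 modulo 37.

17, 20

37 ≡ 1 (mod 4), so we find a root by search.
Trying successive values, 17² = 289 ≡ 30 (mod 37). The other root is 37 − 17 = 20.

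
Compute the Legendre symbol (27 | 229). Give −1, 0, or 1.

Reciprocity: 27 ≡ 3 and 229 ≡ 1 (mod 4), so (27/229) = +(229/27).
Reduce top mod 27: now compute (13/27).
Reciprocity: 13 ≡ 1 and 27 ≡ 3 (mod 4), so (13/27) = +(27/13).
Reduce top mod 13: now compute (1/13).
Reached (1/13) = 1. Collecting the sign flips along the way, the symbol is +1.

1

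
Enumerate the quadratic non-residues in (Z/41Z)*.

Square k = 1,…,20 (k and 41−k give the same square):
1²=1, 2²=4, 3²=9, 4²=16, 5²=25, 6²=36, 7²≡8, 8²≡23, 9²≡40, 10²≡18, 11²≡39, 12²≡21, 13²≡5, 14²≡32, 15²≡20, 16²≡10, 17²≡2, 18²≡37, 19²≡33, 20²≡31 (mod 41).
The residues are {1, 2, 4, 5, 8, 9, 10, 16, 18, 20, 21, 23, 25, 31, 32, 33, 36, 37, 39, 40}; the non-residues are the remaining 20 nonzero classes.

3,6,7,11,12,13,14,15,17,19,22,24,26,27,28,29,30,34,35,38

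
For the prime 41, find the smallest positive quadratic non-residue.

3

(2/41) = +1, so 2 is a residue.
(3/41) = −1, so 3 is the smallest positive non-residue mod 41.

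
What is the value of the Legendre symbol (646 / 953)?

-1

Euler's criterion: (646/953) ≡ 646^476 (mod 953).
646^2 ≡ 855 (mod 953)
646^4 ≡ 74 (mod 953)
646^8 ≡ 711 (mod 953)
646^16 ≡ 431 (mod 953)
646^32 ≡ 879 (mod 953)
646^64 ≡ 711 (mod 953)
646^128 ≡ 431 (mod 953)
646^256 ≡ 879 (mod 953)
646^476 = 646^(256+128+64+16+8+4) ≡ 952 (mod 953).
Result is 952 ≡ −1, so (646/953) = −1.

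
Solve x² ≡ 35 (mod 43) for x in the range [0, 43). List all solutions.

Since 43 ≡ 3 (mod 4), a square root of 35 is 35^((43+1)/4) = 35^11 mod 43.
Repeated squaring: 35^2≡21, 35^4≡11, 35^8≡35 (mod 43).
35^11 = 35^(8+2+1) ≡ 11 (mod 43).
Check: 11² = 121 ≡ 35 (mod 43). The two roots are 11 and 32.

11, 32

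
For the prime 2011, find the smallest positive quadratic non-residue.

2

(2/2011) = −1, so 2 is the smallest positive non-residue mod 2011.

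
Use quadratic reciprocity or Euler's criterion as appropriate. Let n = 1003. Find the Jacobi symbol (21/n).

1

Reciprocity: 21 ≡ 1 and 1003 ≡ 3 (mod 4), so (21/1003) = +(1003/21).
Reduce top mod 21: now compute (16/21).
Pull out 2^4: since 21 ≡ 5 (mod 8), (2/21) = -1, so (2/21)^4 = +1.
Reached (1/21) = 1. Collecting the sign flips along the way, the symbol is +1.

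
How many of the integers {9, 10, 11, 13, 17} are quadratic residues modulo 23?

(9/23) = +1 → QR.
(10/23) = -1 → non-residue.
(11/23) = -1 → non-residue.
(13/23) = +1 → QR.
(17/23) = -1 → non-residue.
Total quadratic residues among the 5: 2.

2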